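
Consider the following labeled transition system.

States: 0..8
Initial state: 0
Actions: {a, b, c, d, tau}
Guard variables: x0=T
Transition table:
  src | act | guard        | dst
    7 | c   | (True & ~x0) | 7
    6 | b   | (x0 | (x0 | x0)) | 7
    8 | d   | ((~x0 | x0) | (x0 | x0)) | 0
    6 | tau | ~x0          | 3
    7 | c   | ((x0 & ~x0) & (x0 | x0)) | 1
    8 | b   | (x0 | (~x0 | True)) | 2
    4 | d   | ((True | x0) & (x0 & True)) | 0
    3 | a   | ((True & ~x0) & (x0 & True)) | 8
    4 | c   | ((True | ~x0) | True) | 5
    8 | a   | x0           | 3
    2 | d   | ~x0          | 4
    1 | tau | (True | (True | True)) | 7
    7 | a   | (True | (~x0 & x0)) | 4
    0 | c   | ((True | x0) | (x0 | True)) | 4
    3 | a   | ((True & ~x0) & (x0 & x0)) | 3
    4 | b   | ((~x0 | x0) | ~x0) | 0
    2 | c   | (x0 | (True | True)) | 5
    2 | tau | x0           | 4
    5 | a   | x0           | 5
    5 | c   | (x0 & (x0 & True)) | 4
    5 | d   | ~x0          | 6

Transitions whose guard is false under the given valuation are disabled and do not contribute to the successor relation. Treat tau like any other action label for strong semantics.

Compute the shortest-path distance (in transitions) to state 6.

Breadth-first toward 6:
  L0 = {0}
  L1 = {4}
  L2 = {5}
6 never appears.

Answer: UNREACHABLE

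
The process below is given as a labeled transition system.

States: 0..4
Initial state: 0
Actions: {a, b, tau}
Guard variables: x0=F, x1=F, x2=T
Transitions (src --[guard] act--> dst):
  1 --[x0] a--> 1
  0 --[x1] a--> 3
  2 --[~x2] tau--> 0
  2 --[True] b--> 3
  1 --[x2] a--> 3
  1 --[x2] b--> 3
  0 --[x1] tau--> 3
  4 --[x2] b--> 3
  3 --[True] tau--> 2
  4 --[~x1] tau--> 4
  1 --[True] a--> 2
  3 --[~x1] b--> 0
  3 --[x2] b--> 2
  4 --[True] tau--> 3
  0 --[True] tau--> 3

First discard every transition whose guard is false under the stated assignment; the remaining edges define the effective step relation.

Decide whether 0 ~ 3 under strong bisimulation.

Compute ~ classes (split until stable):
  round 0: {{0,1,2,3,4}}
  round 1: {{0},{1},{2},{3,4}}
  round 2: {{0},{1},{2},{3},{4}}
stable after 3 split(s): 5 block(s)
[0]={0}  [3]={3}

Answer: NOT BISIMILAR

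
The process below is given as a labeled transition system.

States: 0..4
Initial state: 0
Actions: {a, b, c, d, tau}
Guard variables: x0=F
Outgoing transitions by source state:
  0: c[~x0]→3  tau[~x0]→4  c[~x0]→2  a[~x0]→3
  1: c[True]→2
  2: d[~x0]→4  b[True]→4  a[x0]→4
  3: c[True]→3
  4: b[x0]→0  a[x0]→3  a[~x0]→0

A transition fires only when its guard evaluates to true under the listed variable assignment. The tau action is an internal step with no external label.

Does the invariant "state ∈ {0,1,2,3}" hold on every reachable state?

Safe = {0,1,2,3}
R = {0,2,3,4}
  0: safe
  2: safe
  3: safe
  4: ✗ unsafe
counterexample path to 4: tau

Answer: INVARIANT VIOLATED at state 4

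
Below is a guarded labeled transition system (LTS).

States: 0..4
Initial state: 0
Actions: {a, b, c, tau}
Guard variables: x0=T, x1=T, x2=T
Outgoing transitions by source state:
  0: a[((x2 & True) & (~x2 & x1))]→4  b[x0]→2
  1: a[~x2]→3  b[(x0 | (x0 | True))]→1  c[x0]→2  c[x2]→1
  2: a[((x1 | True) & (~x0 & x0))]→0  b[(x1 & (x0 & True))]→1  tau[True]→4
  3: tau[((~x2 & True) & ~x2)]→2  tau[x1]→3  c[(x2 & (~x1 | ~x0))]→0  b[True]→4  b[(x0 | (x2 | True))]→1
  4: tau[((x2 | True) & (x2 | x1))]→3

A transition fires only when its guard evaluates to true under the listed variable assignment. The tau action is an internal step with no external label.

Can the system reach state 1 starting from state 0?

Answer: REACHABLE

Working:
Guard filter leaves 10 enabled edge(s).
depth 0: {0}
depth 1: {2}  now seen {0,2}
depth 2: {1,4}  now seen {0,1,2,4}
depth 3: {3}  now seen {0,1,2,3,4}
Reach set: {0,1,2,3,4}
Path to 1: b·b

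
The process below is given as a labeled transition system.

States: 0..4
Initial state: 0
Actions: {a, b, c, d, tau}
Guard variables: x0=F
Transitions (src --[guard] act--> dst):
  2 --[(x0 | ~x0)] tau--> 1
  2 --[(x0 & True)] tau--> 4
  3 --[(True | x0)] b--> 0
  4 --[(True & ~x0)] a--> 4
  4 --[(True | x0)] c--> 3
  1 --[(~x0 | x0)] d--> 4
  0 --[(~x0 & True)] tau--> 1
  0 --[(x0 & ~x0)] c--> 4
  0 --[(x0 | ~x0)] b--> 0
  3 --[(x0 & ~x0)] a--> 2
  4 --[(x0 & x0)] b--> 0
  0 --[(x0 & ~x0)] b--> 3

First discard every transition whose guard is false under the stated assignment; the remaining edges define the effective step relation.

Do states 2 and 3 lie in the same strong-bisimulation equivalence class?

Answer: NOT BISIMILAR

Working:
Refine partition for ~:
  round 0: {{0,1,2,3,4}}
  round 1: {{0},{1},{2},{3},{4}}
stable after 2 split(s): 5 block(s)
[2]={2}  [3]={3}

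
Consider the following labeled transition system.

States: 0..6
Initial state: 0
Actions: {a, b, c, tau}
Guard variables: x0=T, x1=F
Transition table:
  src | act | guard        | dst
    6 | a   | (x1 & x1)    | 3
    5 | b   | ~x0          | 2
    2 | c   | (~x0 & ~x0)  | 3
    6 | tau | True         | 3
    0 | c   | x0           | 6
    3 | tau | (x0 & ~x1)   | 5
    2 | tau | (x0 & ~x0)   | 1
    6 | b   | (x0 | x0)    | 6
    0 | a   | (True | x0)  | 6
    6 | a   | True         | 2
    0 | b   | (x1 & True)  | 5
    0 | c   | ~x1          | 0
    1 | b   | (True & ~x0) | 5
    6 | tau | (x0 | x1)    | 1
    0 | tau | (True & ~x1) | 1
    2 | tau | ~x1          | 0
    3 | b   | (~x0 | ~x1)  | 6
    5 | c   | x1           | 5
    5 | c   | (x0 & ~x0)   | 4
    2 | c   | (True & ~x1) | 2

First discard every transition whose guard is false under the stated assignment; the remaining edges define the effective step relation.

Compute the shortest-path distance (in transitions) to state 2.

Answer: 2

Analysis:
BFS to 2:
  Layer 0: {0}
  Layer 1: {1,6}
  Layer 2: {2,3}
2 enters at depth 2; path a·a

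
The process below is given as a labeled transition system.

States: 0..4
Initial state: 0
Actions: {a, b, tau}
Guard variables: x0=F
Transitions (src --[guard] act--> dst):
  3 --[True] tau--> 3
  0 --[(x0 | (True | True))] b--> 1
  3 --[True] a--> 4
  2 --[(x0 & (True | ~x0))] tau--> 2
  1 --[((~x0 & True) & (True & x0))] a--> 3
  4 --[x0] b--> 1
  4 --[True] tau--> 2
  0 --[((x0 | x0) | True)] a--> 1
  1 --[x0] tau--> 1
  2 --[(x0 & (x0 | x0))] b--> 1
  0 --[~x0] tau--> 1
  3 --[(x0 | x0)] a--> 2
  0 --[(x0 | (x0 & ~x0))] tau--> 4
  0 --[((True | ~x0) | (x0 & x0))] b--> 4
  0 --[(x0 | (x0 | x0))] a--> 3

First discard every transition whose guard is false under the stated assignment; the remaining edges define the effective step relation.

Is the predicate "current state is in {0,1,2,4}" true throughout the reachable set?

Answer: INVARIANT HOLDS

Working:
Inv-set: {0,1,2,4}
Reachable = {0,1,2,4}
  0: ✓
  1: ✓
  2: ✓
  4: ✓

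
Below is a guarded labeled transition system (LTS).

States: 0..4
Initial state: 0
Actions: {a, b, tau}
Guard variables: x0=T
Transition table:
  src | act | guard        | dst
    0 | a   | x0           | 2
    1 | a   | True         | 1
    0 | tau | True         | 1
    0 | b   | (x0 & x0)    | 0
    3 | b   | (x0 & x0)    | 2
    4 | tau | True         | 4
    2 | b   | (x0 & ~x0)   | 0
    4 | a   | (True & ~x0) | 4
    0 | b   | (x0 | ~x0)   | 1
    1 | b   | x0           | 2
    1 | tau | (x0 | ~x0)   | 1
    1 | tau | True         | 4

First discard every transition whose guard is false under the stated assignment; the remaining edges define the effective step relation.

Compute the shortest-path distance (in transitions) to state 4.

Breadth-first toward 4:
  Layer 0: {0}
  Layer 1: {1,2}
  Layer 2: {4}
first hit 4 at d=2 via b·tau

Answer: 2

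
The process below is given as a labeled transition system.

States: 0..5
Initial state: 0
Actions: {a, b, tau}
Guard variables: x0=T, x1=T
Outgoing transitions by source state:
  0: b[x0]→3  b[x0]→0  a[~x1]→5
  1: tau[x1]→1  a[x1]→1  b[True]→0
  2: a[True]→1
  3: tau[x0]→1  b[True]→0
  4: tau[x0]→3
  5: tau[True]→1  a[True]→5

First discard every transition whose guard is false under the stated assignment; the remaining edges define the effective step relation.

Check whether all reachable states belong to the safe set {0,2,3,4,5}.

Safe = {0,2,3,4,5}
R = {0,1,3}
  0: ✓
  1: VIOLATES
  3: ✓
reach 1 via b·tau — violates

Answer: INVARIANT VIOLATED at state 1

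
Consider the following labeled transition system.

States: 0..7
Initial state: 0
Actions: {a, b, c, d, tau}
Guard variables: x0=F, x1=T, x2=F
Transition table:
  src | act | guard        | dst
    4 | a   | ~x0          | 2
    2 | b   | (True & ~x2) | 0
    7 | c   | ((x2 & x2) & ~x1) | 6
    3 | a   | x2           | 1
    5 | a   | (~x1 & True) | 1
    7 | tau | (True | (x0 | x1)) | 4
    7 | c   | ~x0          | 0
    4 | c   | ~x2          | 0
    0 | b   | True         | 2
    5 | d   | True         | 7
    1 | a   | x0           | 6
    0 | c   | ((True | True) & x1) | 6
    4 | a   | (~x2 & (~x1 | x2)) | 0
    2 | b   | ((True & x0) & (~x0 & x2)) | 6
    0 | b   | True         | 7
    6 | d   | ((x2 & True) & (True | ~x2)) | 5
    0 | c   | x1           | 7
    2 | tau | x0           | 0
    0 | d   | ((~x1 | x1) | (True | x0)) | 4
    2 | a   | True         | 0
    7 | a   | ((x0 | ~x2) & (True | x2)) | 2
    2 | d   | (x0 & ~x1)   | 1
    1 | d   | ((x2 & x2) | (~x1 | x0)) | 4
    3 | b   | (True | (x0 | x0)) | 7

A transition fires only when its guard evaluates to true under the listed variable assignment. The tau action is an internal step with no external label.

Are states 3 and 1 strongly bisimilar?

Answer: NOT BISIMILAR

Working:
Bisimulation quotient by refinement:
  round 0: {{0,1,2,3,4,5,6,7}}
  round 1: {{0},{1,6},{2},{3},{4},{5},{7}}
Fixed point at round 2; 7 class(es).
class of 3: {3}; class of 1: {1,6}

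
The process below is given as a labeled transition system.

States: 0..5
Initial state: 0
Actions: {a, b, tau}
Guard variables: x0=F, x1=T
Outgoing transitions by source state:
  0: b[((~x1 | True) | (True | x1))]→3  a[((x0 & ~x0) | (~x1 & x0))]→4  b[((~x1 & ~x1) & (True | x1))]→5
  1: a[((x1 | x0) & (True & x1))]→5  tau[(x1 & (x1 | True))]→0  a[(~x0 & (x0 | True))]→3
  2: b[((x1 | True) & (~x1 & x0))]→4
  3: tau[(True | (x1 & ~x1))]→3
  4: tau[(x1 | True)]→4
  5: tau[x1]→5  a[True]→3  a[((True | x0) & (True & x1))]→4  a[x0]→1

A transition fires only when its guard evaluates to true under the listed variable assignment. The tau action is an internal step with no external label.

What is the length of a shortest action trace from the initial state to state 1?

Answer: UNREACHABLE

Trace:
Breadth-first toward 1:
  depth 0: {0}
  depth 1: {3}
1 never appears.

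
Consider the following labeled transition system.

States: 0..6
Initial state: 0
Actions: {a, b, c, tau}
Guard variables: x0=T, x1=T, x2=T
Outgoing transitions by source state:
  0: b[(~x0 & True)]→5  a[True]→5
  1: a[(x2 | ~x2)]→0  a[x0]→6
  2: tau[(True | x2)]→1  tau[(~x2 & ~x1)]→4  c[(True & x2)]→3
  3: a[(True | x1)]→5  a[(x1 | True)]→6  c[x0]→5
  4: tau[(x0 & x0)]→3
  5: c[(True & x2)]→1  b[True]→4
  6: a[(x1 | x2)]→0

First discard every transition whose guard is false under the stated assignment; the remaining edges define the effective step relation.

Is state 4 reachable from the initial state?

After dropping false guards: 12 live edges.
L0 = {0}
L1 = {5}  now seen {0,5}
L2 = {1,4}  now seen {0,1,4,5}
L3 = {3,6}  now seen {0,1,3,4,5,6}
R = {0,1,3,4,5,6}
trace reaching 4: a·b

Answer: REACHABLE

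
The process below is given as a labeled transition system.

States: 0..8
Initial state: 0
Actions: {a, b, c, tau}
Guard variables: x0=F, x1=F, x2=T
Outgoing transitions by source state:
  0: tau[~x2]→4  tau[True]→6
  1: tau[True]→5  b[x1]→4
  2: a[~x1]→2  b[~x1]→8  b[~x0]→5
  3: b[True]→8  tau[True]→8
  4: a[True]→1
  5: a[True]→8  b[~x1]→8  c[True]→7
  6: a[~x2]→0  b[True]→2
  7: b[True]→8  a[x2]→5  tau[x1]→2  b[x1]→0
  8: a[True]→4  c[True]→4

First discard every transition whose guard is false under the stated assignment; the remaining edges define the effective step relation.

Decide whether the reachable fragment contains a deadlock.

Answer: DEADLOCK-FREE

Working:
Reach set: {0,1,2,4,5,6,7,8}
  0: tau→6  [1 out]
  1: tau→5  [1 out]
  2: a→2  b→5  b→8  [3 out]
  4: a→1  [1 out]
  5: a→8  b→8  c→7  [3 out]
  6: b→2  [1 out]
  7: a→5  b→8  [2 out]
  8: a→4  c→4  [2 out]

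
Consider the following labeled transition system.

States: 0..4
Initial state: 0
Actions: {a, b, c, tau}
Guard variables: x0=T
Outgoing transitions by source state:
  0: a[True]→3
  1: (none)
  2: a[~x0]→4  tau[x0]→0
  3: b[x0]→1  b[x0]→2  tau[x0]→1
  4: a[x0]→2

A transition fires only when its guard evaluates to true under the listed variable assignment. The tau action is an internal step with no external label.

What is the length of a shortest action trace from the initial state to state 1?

Layered search for 1:
  L0 = {0}
  L1 = {3}
  L2 = {1,2}
first hit 1 at d=2 via a·b

Answer: 2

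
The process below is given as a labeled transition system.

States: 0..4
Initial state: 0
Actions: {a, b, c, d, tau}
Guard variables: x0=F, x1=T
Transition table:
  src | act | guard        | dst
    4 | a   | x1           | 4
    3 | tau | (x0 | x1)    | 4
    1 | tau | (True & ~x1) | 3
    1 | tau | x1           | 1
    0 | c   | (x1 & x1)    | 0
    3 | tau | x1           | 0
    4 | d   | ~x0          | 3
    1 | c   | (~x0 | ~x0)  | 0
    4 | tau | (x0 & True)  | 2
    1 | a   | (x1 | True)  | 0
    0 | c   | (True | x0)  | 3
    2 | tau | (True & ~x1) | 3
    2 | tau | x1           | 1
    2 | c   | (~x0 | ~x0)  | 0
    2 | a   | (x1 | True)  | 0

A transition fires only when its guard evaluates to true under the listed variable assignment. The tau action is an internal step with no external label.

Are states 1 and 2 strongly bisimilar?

Answer: BISIMILAR

Working:
Bisimulation quotient by refinement:
  π0 = {{0,1,2,3,4}}
  π1 = {{0},{1,2},{3},{4}}
Fixed point at round 2; 4 class(es).
class of 1: {1,2}; class of 2: {1,2}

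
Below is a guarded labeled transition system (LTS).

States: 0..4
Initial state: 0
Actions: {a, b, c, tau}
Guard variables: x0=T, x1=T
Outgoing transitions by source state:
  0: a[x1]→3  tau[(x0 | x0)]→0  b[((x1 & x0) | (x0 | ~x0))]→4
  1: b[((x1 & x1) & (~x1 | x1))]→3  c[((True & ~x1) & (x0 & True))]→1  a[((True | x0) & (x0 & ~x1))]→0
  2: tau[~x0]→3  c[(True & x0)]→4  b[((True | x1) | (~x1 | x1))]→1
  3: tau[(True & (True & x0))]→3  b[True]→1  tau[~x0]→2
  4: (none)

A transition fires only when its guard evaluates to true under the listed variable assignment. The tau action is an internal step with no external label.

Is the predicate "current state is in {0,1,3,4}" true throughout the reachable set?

Inv-set: {0,1,3,4}
R = {0,1,3,4}
  0: safe
  1: safe
  3: safe
  4: safe

Answer: INVARIANT HOLDS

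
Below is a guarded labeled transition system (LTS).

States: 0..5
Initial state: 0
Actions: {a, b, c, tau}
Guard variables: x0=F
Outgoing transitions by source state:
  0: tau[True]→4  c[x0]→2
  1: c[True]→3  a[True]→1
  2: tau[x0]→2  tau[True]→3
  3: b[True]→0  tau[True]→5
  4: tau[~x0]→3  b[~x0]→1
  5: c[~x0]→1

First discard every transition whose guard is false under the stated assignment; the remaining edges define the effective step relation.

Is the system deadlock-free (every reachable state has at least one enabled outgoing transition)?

R = {0,1,3,4,5}
  0: tau→4  [deg 1]
  1: a→1  c→3  [deg 2]
  3: b→0  tau→5  [deg 2]
  4: b→1  tau→3  [deg 2]
  5: c→1  [deg 1]

Answer: DEADLOCK-FREE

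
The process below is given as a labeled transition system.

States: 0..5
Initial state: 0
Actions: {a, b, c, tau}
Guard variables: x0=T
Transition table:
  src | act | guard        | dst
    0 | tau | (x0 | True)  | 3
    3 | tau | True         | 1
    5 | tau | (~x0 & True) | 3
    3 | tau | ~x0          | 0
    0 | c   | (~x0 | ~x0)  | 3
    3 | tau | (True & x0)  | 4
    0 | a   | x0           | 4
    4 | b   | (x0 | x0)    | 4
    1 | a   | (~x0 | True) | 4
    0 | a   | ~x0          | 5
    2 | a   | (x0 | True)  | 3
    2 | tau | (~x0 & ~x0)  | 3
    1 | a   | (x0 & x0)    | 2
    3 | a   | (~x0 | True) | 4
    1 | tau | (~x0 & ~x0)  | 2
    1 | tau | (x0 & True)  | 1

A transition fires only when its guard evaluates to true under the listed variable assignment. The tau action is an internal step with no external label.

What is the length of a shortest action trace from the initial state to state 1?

Answer: 2

Trace:
Breadth-first toward 1:
  depth 0: {0}
  depth 1: {3,4}
  depth 2: {1}
1 enters at depth 2; path tau·tau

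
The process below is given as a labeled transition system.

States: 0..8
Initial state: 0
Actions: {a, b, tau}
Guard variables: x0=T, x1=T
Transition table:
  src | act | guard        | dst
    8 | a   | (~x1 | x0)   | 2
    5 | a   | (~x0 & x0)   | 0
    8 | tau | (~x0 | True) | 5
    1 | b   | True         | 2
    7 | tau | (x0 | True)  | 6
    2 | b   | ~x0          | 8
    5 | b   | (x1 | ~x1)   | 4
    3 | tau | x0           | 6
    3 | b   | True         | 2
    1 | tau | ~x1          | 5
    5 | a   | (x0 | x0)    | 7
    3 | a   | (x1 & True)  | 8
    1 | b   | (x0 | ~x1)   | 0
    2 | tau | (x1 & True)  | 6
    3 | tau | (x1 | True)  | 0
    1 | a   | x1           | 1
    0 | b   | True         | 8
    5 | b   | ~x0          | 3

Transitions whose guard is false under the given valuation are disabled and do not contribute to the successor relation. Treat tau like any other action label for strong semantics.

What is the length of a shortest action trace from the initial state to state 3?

Answer: UNREACHABLE

Trace:
BFS to 3:
  depth 0: {0}
  depth 1: {8}
  depth 2: {2,5}
  depth 3: {4,6,7}
3 never appears.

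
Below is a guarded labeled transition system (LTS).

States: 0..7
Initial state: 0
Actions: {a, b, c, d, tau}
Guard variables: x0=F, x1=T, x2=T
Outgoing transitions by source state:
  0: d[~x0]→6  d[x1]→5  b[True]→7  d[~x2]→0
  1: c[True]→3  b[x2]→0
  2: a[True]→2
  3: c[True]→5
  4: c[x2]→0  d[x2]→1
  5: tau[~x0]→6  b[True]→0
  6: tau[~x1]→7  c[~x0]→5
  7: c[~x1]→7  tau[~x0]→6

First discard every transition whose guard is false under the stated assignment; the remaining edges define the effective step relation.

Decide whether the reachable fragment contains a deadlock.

Answer: DEADLOCK-FREE

Working:
Reachable = {0,5,6,7}
  0: b→7  d→5  d→6  [3 exit(s)]
  5: b→0  tau→6  [2 exit(s)]
  6: c→5  [1 exit(s)]
  7: tau→6  [1 exit(s)]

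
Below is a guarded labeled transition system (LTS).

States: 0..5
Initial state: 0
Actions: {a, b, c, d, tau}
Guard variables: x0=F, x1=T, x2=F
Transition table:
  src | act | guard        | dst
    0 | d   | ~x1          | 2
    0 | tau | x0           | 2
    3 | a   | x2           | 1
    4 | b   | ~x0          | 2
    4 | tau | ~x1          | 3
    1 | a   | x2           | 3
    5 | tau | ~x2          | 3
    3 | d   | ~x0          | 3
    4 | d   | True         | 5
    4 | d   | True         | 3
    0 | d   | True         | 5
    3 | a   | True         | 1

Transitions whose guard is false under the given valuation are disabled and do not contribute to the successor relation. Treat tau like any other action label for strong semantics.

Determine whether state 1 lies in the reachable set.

Answer: REACHABLE

Analysis:
7 transition(s) survive guard evaluation.
depth 0: {0}
depth 1: {5}  cumulative {0,5}
depth 2: {3}  cumulative {0,3,5}
depth 3: {1}  cumulative {0,1,3,5}
R = {0,1,3,5}
trace reaching 1: d·tau·a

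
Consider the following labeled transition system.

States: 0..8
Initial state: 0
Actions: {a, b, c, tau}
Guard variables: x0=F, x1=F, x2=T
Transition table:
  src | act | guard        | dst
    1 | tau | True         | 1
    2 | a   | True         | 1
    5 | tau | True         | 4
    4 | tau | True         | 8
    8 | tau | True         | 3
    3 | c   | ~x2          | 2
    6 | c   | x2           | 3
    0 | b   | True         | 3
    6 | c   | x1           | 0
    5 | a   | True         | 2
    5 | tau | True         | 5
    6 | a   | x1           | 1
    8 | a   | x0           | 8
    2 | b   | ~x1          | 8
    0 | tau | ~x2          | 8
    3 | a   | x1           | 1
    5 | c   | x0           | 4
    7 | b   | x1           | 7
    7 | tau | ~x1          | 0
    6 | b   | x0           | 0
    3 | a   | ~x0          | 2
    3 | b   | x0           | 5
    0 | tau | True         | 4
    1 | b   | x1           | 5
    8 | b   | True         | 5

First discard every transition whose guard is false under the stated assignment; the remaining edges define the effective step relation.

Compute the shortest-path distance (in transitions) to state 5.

Breadth-first toward 5:
  depth 0: {0}
  depth 1: {3,4}
  depth 2: {2,8}
  depth 3: {1,5}
5 enters at depth 3; path tau·tau·b

Answer: 3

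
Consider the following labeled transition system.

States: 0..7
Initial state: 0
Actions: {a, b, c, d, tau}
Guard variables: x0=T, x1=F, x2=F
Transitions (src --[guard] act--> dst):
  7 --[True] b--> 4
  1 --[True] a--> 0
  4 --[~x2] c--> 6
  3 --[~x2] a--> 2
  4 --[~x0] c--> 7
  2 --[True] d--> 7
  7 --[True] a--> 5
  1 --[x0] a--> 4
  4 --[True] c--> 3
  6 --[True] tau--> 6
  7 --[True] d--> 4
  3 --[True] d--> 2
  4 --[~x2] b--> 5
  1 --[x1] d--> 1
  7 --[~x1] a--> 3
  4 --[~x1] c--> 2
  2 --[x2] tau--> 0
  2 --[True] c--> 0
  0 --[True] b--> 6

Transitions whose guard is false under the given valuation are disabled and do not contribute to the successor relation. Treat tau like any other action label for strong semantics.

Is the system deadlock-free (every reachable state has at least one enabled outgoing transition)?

Answer: DEADLOCK-FREE

Working:
R = {0,6}
  0: b→6  [1 out]
  6: tau→6  [1 out]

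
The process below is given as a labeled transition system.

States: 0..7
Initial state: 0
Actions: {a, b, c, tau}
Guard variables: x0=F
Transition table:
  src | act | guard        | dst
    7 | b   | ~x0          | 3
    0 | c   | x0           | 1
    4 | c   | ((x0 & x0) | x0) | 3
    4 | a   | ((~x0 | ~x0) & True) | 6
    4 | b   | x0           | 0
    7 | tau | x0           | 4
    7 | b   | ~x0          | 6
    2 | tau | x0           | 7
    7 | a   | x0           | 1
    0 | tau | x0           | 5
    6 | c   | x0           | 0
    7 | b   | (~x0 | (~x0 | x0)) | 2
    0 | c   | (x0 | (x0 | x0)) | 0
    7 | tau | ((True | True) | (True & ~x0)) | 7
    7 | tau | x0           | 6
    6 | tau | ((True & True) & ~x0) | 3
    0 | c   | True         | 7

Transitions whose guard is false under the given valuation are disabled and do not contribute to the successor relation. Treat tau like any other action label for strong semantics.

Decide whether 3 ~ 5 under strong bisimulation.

Answer: BISIMILAR

Analysis:
Compute ~ classes (split until stable):
  P[0] = {{0,1,2,3,4,5,6,7}}
  P[1] = {{0},{1,2,3,5},{4},{6},{7}}
stable after 2 split(s): 5 block(s)
[3]={1,2,3,5}  [5]={1,2,3,5}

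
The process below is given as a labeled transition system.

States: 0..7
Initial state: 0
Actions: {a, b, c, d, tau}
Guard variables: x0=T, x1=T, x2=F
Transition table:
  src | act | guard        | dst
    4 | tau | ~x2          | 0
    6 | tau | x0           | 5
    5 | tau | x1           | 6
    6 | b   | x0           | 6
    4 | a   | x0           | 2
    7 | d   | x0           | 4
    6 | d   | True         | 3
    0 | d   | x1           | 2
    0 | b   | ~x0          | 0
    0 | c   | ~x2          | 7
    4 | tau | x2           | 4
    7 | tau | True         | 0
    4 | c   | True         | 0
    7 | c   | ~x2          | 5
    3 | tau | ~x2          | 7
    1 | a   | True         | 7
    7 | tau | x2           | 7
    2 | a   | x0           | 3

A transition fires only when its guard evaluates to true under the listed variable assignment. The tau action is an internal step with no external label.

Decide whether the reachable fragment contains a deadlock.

Answer: DEADLOCK-FREE

Analysis:
R = {0,2,3,4,5,6,7}
  0: c→7  d→2  [deg 2]
  2: a→3  [deg 1]
  3: tau→7  [deg 1]
  4: a→2  c→0  tau→0  [deg 3]
  5: tau→6  [deg 1]
  6: b→6  d→3  tau→5  [deg 3]
  7: c→5  d→4  tau→0  [deg 3]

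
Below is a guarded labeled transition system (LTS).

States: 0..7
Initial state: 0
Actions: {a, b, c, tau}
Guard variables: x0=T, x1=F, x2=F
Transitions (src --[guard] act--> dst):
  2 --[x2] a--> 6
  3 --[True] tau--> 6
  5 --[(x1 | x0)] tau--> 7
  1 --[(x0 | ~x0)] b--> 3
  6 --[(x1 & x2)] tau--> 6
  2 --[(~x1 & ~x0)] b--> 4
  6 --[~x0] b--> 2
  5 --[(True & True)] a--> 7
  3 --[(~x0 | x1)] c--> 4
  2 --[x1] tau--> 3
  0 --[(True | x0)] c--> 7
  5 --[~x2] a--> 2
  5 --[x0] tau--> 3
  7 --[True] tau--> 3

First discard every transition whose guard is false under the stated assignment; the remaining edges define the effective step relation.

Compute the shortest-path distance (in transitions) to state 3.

Answer: 2

Analysis:
BFS to 3:
  depth 0: {0}
  depth 1: {7}
  depth 2: {3}
depth(3)=2, e.g. c·tau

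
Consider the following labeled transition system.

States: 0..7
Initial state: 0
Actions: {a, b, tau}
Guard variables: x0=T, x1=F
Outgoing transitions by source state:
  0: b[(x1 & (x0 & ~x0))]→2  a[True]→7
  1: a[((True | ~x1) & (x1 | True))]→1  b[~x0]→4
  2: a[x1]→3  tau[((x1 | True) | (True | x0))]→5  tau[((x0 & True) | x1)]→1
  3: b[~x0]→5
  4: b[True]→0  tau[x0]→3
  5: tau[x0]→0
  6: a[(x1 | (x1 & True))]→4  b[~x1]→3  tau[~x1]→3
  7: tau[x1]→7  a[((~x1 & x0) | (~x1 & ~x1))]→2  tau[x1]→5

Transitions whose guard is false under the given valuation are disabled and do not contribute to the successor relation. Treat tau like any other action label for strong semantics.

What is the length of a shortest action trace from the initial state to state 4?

Layered search for 4:
  depth 0: {0}
  depth 1: {7}
  depth 2: {2}
  depth 3: {1,5}
4 never appears.

Answer: UNREACHABLE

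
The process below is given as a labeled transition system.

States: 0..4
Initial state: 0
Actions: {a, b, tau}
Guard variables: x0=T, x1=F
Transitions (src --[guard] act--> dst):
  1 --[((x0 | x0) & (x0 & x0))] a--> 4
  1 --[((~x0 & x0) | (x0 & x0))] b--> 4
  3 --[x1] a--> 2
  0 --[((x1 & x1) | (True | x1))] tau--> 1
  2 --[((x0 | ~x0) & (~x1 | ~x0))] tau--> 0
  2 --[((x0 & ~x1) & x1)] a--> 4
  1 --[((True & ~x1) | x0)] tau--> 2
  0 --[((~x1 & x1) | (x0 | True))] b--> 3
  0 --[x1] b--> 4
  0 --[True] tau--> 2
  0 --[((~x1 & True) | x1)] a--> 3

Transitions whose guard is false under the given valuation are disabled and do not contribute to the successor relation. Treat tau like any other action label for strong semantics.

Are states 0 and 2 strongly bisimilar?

Answer: NOT BISIMILAR

Working:
Refine partition for ~:
  round 0: {{0,1,2,3,4}}
  round 1: {{0,1},{2},{3,4}}
  round 2: {{0},{1},{2},{3,4}}
4 equivalence class(es) (converged in 3)
[0]={0}  [2]={2}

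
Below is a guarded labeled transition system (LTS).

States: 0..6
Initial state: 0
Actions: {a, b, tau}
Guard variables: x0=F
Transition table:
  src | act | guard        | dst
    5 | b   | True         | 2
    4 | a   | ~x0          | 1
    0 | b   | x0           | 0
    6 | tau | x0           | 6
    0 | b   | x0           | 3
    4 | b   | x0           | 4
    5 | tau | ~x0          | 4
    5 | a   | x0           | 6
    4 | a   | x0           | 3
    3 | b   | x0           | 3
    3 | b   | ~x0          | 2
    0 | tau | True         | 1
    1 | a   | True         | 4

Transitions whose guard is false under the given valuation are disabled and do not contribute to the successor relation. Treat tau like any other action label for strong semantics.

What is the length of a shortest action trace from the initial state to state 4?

Layered search for 4:
  depth 0: {0}
  depth 1: {1}
  depth 2: {4}
first hit 4 at d=2 via tau·a

Answer: 2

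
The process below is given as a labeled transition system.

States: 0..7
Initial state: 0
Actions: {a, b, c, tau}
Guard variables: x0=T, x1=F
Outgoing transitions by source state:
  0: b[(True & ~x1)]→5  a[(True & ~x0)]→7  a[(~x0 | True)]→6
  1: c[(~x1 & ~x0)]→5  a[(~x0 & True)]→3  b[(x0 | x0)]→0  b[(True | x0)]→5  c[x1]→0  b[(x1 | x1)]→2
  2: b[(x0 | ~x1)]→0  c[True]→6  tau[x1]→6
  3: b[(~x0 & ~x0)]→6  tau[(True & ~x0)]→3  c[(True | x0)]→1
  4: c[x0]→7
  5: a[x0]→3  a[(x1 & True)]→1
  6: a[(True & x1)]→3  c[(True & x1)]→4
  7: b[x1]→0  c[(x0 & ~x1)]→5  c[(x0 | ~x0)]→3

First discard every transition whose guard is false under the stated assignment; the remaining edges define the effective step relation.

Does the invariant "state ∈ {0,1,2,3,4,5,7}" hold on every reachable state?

Answer: INVARIANT VIOLATED at state 6

Trace:
Safe = {0,1,2,3,4,5,7}
Reach set: {0,1,3,5,6}
  0: ok
  1: ok
  3: ok
  5: ok
  6: VIOLATES
reach 6 via a — violates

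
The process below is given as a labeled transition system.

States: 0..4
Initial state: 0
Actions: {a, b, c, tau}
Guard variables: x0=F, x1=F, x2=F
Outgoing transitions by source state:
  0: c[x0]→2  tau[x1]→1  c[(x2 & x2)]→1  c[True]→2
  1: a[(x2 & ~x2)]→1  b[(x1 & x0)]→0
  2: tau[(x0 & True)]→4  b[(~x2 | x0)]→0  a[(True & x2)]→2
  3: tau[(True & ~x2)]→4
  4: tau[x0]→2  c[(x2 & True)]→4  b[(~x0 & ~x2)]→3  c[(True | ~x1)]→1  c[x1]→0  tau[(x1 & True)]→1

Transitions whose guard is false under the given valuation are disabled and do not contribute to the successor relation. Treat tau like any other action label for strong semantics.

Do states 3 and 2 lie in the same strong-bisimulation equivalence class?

Answer: NOT BISIMILAR

Working:
Refine partition for ~:
  round 0: {{0,1,2,3,4}}
  round 1: {{0},{1},{2},{3},{4}}
Fixed point at round 2; 5 class(es).
[3]={3}  [2]={2}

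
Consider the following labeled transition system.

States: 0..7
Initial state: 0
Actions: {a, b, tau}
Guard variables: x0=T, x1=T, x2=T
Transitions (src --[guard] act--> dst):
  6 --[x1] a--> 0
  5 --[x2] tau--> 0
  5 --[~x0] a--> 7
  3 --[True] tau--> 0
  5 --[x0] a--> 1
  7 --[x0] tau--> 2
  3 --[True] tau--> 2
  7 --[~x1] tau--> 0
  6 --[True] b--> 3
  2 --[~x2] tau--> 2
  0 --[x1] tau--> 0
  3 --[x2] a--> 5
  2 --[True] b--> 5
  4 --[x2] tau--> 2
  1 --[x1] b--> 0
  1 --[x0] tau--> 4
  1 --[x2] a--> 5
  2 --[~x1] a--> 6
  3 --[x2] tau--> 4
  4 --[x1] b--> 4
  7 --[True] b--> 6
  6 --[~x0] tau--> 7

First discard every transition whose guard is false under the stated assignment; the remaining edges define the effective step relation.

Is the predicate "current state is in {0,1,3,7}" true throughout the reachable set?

Answer: INVARIANT HOLDS

Analysis:
Inv-set: {0,1,3,7}
Reachable = {0}
  0: safe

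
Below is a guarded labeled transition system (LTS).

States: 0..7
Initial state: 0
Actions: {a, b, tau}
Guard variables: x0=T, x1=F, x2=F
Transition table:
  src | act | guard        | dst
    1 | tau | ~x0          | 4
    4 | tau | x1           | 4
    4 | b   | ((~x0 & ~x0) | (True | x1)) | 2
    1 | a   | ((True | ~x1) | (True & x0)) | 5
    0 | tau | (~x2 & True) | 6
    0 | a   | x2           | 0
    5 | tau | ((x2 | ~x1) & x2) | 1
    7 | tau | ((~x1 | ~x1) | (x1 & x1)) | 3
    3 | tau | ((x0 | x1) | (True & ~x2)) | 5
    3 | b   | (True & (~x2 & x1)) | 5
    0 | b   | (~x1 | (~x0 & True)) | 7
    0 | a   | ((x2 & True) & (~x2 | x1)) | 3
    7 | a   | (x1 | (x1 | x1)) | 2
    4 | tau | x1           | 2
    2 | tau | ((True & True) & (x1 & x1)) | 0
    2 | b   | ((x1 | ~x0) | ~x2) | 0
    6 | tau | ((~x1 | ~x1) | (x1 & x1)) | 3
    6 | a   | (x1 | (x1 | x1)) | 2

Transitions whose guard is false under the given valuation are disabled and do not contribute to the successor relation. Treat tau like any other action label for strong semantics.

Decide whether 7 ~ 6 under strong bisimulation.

Answer: BISIMILAR

Working:
Refine partition for ~:
  round 0: {{0,1,2,3,4,5,6,7}}
  round 1: {{0},{1},{2,4},{3,6,7},{5}}
  round 2: {{0},{1},{2},{3},{4},{5},{6,7}}
stable after 3 split(s): 7 block(s)
[7]={6,7}  [6]={6,7}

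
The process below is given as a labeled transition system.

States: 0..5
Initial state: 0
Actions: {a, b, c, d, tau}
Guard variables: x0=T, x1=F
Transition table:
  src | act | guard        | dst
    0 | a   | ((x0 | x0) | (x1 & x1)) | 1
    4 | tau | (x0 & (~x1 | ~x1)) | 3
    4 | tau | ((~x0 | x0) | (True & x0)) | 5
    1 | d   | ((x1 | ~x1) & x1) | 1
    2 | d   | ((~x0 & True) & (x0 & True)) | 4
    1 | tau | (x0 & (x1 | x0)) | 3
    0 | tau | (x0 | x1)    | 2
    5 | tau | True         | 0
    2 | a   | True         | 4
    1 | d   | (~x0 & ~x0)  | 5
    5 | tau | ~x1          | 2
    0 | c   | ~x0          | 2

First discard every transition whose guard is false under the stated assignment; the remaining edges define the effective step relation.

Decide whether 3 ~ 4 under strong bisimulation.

Answer: NOT BISIMILAR

Trace:
Compute ~ classes (split until stable):
  π0 = {{0,1,2,3,4,5}}
  π1 = {{0},{1,4,5},{2},{3}}
  π2 = {{0},{1},{2},{3},{4},{5}}
stable after 3 split(s): 6 block(s)
3∈{3}, 4∈{4}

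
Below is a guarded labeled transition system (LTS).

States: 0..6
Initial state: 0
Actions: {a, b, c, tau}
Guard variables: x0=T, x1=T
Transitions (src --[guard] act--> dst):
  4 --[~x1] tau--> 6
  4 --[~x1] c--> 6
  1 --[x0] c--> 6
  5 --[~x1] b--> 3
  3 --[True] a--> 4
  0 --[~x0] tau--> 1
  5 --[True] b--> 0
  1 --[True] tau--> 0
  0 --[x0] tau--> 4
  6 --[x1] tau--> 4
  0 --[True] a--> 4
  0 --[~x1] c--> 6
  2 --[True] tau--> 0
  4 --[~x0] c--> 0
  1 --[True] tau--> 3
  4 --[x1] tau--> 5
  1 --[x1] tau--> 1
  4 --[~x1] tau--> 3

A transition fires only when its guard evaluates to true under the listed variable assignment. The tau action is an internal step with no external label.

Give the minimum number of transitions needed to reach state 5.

Answer: 2

Trace:
BFS to 5:
  depth 0: {0}
  depth 1: {4}
  depth 2: {5}
first hit 5 at d=2 via a·tau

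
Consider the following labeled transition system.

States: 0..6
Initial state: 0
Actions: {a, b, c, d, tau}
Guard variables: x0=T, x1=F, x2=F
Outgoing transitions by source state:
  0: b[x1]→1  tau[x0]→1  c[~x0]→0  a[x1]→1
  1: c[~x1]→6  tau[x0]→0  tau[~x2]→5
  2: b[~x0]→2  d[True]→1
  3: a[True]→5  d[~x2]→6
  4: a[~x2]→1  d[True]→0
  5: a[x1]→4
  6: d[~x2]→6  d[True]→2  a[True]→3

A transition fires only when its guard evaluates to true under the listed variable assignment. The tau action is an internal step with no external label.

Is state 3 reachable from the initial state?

Answer: REACHABLE

Analysis:
12 transition(s) survive guard evaluation.
Layer 0: {0}
Layer 1: {1}  cumulative {0,1}
Layer 2: {5,6}  cumulative {0,1,5,6}
Layer 3: {2,3}  cumulative {0,1,2,3,5,6}
R = {0,1,2,3,5,6}
Path to 3: tau·c·a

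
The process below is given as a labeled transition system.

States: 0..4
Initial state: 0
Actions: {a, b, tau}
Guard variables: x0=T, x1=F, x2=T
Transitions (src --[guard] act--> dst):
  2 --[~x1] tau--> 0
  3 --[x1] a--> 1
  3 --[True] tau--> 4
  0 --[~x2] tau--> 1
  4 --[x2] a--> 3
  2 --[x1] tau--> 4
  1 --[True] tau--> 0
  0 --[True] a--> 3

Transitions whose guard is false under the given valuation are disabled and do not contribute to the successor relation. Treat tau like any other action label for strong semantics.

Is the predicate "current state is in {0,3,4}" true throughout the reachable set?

Answer: INVARIANT HOLDS

Analysis:
Inv-set: {0,3,4}
Reach set: {0,3,4}
  0: safe
  3: safe
  4: safe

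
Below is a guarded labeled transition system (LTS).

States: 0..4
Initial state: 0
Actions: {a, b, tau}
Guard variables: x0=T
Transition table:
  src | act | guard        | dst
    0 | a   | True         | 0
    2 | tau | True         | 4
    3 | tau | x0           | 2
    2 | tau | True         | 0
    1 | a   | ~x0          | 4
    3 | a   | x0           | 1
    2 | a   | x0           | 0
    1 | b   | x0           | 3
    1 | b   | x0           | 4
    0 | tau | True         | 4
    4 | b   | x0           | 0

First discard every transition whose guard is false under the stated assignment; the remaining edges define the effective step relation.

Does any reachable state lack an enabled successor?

Answer: DEADLOCK-FREE

Trace:
R = {0,4}
  0: a→0  tau→4  [deg 2]
  4: b→0  [deg 1]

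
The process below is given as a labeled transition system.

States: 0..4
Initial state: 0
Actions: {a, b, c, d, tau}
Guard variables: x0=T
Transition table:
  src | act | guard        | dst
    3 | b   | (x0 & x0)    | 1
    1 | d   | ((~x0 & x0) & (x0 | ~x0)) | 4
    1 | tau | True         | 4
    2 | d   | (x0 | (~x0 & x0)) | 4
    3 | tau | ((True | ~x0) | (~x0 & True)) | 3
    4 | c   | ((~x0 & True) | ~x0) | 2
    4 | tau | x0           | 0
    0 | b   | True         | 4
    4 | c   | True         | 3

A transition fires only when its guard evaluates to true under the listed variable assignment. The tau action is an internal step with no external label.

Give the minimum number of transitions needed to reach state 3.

BFS to 3:
  L0 = {0}
  L1 = {4}
  L2 = {3}
first hit 3 at d=2 via b·c

Answer: 2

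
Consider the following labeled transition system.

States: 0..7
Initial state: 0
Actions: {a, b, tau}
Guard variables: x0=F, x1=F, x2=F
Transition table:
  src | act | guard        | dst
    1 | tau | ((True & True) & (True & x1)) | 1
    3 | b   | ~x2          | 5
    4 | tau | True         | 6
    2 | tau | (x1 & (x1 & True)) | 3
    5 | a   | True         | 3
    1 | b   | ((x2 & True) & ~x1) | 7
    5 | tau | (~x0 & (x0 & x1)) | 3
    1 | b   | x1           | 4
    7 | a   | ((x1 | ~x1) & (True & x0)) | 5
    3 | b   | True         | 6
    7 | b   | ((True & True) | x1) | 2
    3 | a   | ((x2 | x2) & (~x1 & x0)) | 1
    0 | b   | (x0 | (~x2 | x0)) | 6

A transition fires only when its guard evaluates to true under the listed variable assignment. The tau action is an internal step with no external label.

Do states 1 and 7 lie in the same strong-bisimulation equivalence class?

Bisimulation quotient by refinement:
  π0 = {{0,1,2,3,4,5,6,7}}
  π1 = {{0,3,7},{1,2,6},{4},{5}}
  π2 = {{0,7},{1,2,6},{3},{4},{5}}
Fixed point at round 3; 5 class(es).
class of 1: {1,2,6}; class of 7: {0,7}

Answer: NOT BISIMILAR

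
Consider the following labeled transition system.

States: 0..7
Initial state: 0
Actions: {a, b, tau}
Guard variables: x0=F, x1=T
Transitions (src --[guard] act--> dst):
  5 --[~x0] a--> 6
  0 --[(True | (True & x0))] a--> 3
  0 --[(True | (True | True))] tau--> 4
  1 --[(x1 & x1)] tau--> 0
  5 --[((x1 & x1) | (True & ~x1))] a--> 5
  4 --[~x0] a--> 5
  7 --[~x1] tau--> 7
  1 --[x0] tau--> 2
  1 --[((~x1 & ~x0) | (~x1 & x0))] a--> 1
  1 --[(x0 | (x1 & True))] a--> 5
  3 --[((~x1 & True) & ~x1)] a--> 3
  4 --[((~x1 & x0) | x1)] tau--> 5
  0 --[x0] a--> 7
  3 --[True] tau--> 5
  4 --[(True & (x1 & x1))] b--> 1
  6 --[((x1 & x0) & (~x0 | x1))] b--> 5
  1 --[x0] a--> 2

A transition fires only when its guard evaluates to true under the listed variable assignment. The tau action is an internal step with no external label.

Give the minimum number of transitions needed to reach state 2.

Breadth-first toward 2:
  L0 = {0}
  L1 = {3,4}
  L2 = {1,5}
  L3 = {6}
2 never appears.

Answer: UNREACHABLE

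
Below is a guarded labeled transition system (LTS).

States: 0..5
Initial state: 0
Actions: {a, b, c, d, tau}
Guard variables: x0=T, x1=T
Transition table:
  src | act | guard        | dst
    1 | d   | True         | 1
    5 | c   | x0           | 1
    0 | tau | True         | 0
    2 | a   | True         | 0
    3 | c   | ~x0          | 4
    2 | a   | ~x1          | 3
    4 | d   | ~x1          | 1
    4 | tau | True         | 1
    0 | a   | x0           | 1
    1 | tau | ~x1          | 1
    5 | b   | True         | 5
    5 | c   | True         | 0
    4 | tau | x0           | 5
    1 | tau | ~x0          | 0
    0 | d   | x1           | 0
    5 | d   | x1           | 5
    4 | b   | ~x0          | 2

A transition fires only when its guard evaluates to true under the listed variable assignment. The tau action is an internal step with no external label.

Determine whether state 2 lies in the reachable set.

11 transition(s) survive guard evaluation.
Layer 0: {0}
Layer 1: {1}  now seen {0,1}
Reachable = {0,1}

Answer: UNREACHABLE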